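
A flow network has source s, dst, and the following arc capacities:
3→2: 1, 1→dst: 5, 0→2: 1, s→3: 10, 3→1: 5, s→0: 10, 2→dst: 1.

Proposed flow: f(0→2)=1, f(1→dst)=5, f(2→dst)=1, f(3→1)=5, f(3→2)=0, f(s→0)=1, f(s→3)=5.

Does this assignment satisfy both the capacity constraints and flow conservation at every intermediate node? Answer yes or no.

Every edge has 0 ≤ f(e) ≤ cap(e).
At each intermediate node, inflow equals outflow.

Yes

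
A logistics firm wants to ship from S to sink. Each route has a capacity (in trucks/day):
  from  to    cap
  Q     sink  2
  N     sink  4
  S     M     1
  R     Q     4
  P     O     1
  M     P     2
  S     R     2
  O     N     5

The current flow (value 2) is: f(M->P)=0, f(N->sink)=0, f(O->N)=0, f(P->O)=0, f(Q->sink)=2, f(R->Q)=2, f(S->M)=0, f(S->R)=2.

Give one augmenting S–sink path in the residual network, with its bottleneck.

Residual along S->M->P->O->N->sink: S->M: 1, M->P: 2, P->O: 1, O->N: 5, N->sink: 4.
Bottleneck = min = 1.

S->M->P->O->N->sink, bottleneck 1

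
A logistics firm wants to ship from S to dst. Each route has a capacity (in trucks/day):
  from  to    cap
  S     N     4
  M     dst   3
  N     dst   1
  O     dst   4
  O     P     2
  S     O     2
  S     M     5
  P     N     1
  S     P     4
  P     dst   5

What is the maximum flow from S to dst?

Augment S->O->dst: bottleneck 2. Total 2.
Augment S->M->dst: bottleneck 3. Total 5.
Augment S->P->dst: bottleneck 4. Total 9.
Augment S->N->dst: bottleneck 1. Total 10.
No augmenting path remains in the residual graph.

10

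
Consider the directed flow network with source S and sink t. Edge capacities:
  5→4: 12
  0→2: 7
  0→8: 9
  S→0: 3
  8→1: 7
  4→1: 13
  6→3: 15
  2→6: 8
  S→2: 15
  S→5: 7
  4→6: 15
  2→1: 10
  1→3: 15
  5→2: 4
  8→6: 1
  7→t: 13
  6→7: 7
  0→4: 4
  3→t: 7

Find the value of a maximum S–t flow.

14

Augment S→2→1→3→t: bottleneck 7. Total 7.
Augment S→2→6→7→t: bottleneck 7. Total 14.
No augmenting path remains in the residual graph.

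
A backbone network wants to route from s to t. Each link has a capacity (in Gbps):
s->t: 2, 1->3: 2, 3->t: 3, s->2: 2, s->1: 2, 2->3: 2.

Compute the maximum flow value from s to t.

Augment s->t: bottleneck 2. Total 2.
Augment s->2->3->t: bottleneck 2. Total 4.
Augment s->1->3->t: bottleneck 1. Total 5.
No augmenting path remains in the residual graph.

5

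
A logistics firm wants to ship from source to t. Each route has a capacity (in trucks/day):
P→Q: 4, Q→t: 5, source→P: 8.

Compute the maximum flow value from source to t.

4

Augment source→P→Q→t: bottleneck 4. Total 4.
No augmenting path remains in the residual graph.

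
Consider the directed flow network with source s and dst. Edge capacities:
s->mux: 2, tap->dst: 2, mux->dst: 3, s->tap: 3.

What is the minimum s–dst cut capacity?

4

Max flow = 4 (via 2 augmenting paths).
In the residual at optimum, the set reachable from s is {s, tap}.
Cut edges: s->mux (cap 2), tap->dst (cap 2). Sum = 4.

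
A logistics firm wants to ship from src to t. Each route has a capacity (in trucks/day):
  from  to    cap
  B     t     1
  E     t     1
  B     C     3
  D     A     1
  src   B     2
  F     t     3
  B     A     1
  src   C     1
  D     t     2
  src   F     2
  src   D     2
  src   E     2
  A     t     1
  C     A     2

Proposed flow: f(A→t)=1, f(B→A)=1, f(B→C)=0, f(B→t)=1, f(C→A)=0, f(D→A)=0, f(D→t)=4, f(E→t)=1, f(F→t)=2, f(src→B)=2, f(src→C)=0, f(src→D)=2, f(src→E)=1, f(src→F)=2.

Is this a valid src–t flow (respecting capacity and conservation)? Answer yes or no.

No

Capacity violated on D→t: flow 4 > capacity 2.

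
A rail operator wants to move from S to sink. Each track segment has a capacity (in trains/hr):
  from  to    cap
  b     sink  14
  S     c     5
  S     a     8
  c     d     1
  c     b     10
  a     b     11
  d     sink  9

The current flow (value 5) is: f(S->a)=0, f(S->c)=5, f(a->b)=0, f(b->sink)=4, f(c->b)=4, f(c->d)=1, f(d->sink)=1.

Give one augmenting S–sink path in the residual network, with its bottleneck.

S->a->b->sink, bottleneck 8

Residual along S->a->b->sink: S->a: 8, a->b: 11, b->sink: 10.
Bottleneck = min = 8.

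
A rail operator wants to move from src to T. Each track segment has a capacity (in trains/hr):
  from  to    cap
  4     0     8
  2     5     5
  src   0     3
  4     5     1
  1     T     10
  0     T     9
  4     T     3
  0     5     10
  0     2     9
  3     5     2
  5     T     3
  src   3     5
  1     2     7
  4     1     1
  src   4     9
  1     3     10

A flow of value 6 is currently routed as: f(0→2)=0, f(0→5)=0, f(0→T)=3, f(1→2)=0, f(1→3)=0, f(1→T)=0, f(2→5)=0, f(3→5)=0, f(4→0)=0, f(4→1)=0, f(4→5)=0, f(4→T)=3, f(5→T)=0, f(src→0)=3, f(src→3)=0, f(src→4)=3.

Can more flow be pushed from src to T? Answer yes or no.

Yes

Residual path src→4→0→T has bottleneck 6 > 0.
Pushing 6 along it raises the flow to 12, so the given flow is not maximum.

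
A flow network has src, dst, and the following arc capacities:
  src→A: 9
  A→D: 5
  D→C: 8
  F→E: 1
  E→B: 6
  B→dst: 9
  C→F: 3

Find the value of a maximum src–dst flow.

Augment src→A→D→C→F→E→B→dst: bottleneck 1. Total 1.
No augmenting path remains in the residual graph.

1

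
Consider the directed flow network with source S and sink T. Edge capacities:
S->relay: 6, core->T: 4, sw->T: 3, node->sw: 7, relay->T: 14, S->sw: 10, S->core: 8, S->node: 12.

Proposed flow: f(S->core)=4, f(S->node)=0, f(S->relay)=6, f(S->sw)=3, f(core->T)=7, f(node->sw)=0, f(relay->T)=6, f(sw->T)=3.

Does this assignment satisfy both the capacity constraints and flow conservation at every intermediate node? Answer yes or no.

Capacity violated on core->T: flow 7 > capacity 4.

No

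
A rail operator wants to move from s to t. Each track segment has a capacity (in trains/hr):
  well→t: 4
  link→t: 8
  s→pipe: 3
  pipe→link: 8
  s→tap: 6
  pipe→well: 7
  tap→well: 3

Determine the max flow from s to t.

Augment s→pipe→link→t: bottleneck 3. Total 3.
Augment s→tap→well→t: bottleneck 3. Total 6.
No augmenting path remains in the residual graph.

6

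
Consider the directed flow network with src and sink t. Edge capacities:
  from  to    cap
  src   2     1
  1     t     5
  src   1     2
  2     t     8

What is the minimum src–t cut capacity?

3

Max flow = 3 (via 2 augmenting paths).
In the residual at optimum, the set reachable from src is {src}.
Cut edges: src->1 (cap 2), src->2 (cap 1). Sum = 3.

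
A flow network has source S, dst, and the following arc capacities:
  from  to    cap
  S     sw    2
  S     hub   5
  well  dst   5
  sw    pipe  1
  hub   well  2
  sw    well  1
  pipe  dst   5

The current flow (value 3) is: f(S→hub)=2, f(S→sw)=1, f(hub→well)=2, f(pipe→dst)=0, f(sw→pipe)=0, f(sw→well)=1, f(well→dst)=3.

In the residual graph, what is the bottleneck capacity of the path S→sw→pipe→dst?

Residual capacities along the path: S→sw: 1, sw→pipe: 1, pipe→dst: 5.
Minimum is 1.

1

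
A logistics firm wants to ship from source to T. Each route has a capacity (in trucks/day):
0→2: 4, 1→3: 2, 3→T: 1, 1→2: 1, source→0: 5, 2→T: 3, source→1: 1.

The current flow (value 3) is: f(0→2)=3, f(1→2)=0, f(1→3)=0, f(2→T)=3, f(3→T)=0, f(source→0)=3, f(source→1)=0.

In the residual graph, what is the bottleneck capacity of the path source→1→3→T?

Residual capacities along the path: source→1: 1, 1→3: 2, 3→T: 1.
Minimum is 1.

1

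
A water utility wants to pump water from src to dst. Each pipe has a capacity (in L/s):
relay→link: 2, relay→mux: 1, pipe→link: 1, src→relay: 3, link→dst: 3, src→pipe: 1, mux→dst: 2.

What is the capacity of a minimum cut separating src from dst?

Max flow = 4 (via 3 augmenting paths).
In the residual at optimum, the set reachable from src is {src}.
Cut edges: src→pipe (cap 1), src→relay (cap 3). Sum = 4.

4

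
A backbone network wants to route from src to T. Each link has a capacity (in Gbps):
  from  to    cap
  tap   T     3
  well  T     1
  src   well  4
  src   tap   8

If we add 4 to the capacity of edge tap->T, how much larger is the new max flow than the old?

4

Original max flow = 4.
After raising cap(tap->T), augmenting paths through that edge carry 4 more units.
New max flow = 8. Increase = 4.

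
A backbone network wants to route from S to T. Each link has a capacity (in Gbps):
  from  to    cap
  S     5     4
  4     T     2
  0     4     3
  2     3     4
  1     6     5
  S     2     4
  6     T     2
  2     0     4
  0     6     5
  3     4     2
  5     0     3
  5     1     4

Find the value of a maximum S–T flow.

4

Augment S->5->1->6->T: bottleneck 2. Total 2.
Augment S->5->0->4->T: bottleneck 2. Total 4.
No augmenting path remains in the residual graph.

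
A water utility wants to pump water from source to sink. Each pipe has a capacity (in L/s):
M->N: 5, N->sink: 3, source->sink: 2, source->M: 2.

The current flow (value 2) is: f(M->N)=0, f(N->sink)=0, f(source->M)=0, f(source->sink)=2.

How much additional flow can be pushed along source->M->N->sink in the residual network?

2

Residual capacities along the path: source->M: 2, M->N: 5, N->sink: 3.
Minimum is 2.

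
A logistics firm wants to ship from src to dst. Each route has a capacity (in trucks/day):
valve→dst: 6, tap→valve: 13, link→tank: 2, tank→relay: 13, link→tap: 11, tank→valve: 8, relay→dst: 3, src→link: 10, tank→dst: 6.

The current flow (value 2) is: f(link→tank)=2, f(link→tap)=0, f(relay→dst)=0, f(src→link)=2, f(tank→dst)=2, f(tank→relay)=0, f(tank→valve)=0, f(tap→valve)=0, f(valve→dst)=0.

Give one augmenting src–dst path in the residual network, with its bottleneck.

src→link→tap→valve→dst, bottleneck 6

Residual along src→link→tap→valve→dst: src→link: 8, link→tap: 11, tap→valve: 13, valve→dst: 6.
Bottleneck = min = 6.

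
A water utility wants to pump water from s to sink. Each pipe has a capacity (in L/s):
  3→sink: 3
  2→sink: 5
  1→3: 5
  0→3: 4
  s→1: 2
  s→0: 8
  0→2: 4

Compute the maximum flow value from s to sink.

Augment s→1→3→sink: bottleneck 2. Total 2.
Augment s→0→3→sink: bottleneck 1. Total 3.
Augment s→0→2→sink: bottleneck 4. Total 7.
No augmenting path remains in the residual graph.

7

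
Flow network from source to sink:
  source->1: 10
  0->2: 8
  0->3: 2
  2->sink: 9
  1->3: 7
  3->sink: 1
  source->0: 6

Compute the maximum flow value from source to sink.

7

Augment source->1->3->sink: bottleneck 1. Total 1.
Augment source->0->2->sink: bottleneck 6. Total 7.
No augmenting path remains in the residual graph.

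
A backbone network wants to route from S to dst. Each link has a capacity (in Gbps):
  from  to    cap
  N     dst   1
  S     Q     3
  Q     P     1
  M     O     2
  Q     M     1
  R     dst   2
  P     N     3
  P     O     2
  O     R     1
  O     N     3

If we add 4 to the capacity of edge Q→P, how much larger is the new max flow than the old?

Original max flow = 2.
Even with extra capacity on Q→P, another cut of capacity 2 remains binding.
New max flow = 2. Increase = 0.

0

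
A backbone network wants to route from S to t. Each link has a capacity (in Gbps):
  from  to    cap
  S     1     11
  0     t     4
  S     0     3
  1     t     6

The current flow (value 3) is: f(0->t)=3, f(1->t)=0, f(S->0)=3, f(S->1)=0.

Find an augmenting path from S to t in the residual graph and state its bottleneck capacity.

S->1->t, bottleneck 6

Residual along S->1->t: S->1: 11, 1->t: 6.
Bottleneck = min = 6.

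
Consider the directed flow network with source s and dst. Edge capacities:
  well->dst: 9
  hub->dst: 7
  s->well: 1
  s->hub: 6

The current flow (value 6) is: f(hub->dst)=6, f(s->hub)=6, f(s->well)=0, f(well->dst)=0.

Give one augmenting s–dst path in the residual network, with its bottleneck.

s->well->dst, bottleneck 1

Residual along s->well->dst: s->well: 1, well->dst: 9.
Bottleneck = min = 1.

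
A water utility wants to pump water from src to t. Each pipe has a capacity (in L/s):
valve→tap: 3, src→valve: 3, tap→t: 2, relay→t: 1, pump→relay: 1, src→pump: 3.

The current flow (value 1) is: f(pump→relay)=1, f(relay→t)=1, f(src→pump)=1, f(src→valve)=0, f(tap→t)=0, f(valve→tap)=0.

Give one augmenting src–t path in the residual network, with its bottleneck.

src→valve→tap→t, bottleneck 2

Residual along src→valve→tap→t: src→valve: 3, valve→tap: 3, tap→t: 2.
Bottleneck = min = 2.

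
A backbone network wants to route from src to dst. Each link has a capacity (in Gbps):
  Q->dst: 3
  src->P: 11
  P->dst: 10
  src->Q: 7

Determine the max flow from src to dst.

Augment src->Q->dst: bottleneck 3. Total 3.
Augment src->P->dst: bottleneck 10. Total 13.
No augmenting path remains in the residual graph.

13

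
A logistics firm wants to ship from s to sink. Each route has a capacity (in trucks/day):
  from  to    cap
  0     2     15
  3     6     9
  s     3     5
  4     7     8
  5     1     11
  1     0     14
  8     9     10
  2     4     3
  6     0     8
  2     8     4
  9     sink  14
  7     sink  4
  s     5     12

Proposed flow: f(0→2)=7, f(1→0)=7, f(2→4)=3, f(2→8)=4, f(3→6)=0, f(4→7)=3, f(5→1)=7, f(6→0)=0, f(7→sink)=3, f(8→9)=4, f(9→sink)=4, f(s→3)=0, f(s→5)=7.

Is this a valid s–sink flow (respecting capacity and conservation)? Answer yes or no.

Yes

Every edge has 0 ≤ f(e) ≤ cap(e).
At each intermediate node, inflow equals outflow.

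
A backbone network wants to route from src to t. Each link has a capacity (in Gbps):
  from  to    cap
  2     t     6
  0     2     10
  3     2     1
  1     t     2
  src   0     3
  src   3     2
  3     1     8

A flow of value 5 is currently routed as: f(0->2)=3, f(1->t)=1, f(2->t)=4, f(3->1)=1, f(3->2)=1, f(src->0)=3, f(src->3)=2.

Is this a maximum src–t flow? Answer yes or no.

Yes

Residual reachable from src: {src}; t is not reachable.
Saturated cut: src->0, src->3 with total capacity 5 = current flow value. Flow is maximum.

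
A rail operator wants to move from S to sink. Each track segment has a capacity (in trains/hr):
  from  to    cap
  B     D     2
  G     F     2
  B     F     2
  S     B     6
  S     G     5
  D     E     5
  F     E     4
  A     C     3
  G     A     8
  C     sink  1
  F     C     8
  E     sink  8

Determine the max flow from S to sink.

7

Augment S->B->D->E->sink: bottleneck 2. Total 2.
Augment S->B->F->E->sink: bottleneck 2. Total 4.
Augment S->G->F->E->sink: bottleneck 2. Total 6.
Augment S->G->A->C->sink: bottleneck 1. Total 7.
No augmenting path remains in the residual graph.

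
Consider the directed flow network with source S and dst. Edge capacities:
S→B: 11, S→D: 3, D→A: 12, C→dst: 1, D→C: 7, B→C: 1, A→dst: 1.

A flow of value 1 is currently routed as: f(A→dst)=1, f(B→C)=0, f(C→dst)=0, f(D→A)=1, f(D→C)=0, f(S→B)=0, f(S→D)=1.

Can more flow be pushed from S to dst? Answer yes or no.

Residual path S→D→C→dst has bottleneck 1 > 0.
Pushing 1 along it raises the flow to 2, so the given flow is not maximum.

Yes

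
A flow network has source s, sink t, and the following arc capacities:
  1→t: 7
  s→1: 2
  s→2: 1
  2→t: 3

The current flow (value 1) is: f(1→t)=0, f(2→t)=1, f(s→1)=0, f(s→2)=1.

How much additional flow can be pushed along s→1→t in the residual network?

2

Residual capacities along the path: s→1: 2, 1→t: 7.
Minimum is 2.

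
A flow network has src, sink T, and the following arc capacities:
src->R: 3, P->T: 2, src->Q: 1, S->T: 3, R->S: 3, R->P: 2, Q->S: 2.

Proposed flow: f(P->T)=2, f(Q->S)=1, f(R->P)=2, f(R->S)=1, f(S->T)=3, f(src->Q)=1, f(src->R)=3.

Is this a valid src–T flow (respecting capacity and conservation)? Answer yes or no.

No

Conservation fails at S: inflow 2 ≠ outflow 3.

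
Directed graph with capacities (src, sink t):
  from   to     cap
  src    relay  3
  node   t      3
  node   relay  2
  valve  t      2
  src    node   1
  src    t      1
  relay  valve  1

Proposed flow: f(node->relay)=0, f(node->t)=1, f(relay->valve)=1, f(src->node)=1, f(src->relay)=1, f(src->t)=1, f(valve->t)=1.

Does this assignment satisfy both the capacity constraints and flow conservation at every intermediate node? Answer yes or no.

Every edge has 0 ≤ f(e) ≤ cap(e).
At each intermediate node, inflow equals outflow.

Yes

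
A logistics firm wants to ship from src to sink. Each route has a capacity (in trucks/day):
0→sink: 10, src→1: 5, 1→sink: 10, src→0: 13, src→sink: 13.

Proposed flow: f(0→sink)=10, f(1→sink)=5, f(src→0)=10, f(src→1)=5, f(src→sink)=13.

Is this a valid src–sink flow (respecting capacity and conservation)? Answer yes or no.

Every edge has 0 ≤ f(e) ≤ cap(e).
At each intermediate node, inflow equals outflow.

Yes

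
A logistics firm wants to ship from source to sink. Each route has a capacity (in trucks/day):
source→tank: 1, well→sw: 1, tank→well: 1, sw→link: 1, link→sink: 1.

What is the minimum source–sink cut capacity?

Max flow = 1 (via 1 augmenting path).
In the residual at optimum, the set reachable from source is {source}.
Cut edges: source→tank (cap 1). Sum = 1.

1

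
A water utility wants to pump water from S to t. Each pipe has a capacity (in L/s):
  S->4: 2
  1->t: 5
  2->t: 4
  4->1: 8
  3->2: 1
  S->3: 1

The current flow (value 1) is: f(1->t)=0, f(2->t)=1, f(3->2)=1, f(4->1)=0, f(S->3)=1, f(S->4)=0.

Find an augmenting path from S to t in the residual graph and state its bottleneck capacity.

Residual along S->4->1->t: S->4: 2, 4->1: 8, 1->t: 5.
Bottleneck = min = 2.

S->4->1->t, bottleneck 2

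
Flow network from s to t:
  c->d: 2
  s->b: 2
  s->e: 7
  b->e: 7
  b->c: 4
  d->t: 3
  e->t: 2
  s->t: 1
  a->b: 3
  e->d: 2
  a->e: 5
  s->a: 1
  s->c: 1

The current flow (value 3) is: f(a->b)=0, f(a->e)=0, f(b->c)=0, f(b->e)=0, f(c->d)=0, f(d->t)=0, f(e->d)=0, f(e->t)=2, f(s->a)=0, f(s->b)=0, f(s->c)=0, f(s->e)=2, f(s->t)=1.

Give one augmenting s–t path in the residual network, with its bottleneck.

Residual along s->c->d->t: s->c: 1, c->d: 2, d->t: 3.
Bottleneck = min = 1.

s->c->d->t, bottleneck 1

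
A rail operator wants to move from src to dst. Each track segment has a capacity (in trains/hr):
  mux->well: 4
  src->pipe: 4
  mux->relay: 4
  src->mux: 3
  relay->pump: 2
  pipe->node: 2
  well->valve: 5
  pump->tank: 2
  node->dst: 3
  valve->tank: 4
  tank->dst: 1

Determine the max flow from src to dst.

3

Augment src->pipe->node->dst: bottleneck 2. Total 2.
Augment src->mux->relay->pump->tank->dst: bottleneck 1. Total 3.
No augmenting path remains in the residual graph.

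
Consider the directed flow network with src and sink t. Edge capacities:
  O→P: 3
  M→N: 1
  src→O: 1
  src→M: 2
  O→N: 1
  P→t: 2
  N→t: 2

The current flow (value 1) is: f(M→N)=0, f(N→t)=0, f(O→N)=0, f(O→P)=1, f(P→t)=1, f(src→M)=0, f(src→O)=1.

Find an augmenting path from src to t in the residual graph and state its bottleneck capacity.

src→M→N→t, bottleneck 1

Residual along src→M→N→t: src→M: 2, M→N: 1, N→t: 2.
Bottleneck = min = 1.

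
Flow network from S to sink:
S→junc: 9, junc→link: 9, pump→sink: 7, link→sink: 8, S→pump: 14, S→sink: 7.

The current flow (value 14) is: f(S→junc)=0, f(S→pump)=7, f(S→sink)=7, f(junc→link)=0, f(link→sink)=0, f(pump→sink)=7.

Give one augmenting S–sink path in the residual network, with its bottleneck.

Residual along S→junc→link→sink: S→junc: 9, junc→link: 9, link→sink: 8.
Bottleneck = min = 8.

S→junc→link→sink, bottleneck 8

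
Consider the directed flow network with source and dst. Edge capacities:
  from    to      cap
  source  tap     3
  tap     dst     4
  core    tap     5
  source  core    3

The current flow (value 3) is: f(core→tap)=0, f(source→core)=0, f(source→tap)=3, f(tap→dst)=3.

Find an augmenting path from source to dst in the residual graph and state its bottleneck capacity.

source→core→tap→dst, bottleneck 1

Residual along source→core→tap→dst: source→core: 3, core→tap: 5, tap→dst: 1.
Bottleneck = min = 1.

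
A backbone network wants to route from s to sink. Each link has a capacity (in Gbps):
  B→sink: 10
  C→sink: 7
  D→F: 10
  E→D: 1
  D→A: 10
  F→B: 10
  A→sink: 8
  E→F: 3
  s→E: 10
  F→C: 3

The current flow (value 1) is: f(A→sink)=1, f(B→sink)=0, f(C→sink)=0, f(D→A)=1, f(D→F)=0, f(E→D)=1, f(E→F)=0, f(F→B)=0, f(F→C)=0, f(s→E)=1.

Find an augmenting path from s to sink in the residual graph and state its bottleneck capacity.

s→E→F→B→sink, bottleneck 3

Residual along s→E→F→B→sink: s→E: 9, E→F: 3, F→B: 10, B→sink: 10.
Bottleneck = min = 3.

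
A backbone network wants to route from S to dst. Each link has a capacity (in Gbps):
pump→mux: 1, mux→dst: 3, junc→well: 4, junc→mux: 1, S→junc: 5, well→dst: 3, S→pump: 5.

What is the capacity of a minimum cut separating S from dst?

5

Max flow = 5 (via 3 augmenting paths).
In the residual at optimum, the set reachable from S is {S, junc, pump, well}.
Cut edges: pump→mux (cap 1), junc→mux (cap 1), well→dst (cap 3). Sum = 5.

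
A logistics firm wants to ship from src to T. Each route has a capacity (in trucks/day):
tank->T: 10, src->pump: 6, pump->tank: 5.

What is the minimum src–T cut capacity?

Max flow = 5 (via 1 augmenting path).
In the residual at optimum, the set reachable from src is {pump, src}.
Cut edges: pump->tank (cap 5). Sum = 5.

5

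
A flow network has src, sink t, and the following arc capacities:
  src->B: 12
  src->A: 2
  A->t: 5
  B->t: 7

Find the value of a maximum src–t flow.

9

Augment src->B->t: bottleneck 7. Total 7.
Augment src->A->t: bottleneck 2. Total 9.
No augmenting path remains in the residual graph.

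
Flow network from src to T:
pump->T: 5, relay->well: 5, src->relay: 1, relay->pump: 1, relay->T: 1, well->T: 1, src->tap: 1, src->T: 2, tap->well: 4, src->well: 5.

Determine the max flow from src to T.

Augment src->T: bottleneck 2. Total 2.
Augment src->relay->T: bottleneck 1. Total 3.
Augment src->well->T: bottleneck 1. Total 4.
No augmenting path remains in the residual graph.

4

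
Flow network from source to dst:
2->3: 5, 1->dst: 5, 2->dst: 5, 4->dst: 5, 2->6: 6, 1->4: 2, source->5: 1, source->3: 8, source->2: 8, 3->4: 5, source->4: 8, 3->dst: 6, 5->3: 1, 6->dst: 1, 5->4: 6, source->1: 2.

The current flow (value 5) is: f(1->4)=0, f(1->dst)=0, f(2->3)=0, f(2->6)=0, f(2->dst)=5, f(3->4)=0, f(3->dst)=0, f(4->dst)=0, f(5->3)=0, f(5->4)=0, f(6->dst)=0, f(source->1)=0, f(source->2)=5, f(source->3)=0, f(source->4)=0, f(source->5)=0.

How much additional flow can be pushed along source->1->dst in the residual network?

Residual capacities along the path: source->1: 2, 1->dst: 5.
Minimum is 2.

2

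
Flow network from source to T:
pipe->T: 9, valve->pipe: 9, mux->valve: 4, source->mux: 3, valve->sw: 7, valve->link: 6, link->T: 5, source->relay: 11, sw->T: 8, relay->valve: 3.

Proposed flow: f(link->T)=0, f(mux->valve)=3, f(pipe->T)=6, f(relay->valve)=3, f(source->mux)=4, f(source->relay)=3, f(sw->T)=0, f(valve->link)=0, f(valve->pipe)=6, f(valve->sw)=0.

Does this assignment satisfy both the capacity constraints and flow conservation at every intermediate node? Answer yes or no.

Capacity violated on source->mux: flow 4 > capacity 3.

No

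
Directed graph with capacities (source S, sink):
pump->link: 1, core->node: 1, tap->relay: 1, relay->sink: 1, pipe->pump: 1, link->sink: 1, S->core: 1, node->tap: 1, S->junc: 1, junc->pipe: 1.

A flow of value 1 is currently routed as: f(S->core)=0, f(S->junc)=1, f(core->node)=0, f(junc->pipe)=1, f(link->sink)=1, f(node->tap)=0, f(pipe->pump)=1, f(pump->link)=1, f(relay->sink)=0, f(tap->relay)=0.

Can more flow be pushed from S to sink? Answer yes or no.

Residual path S->core->node->tap->relay->sink has bottleneck 1 > 0.
Pushing 1 along it raises the flow to 2, so the given flow is not maximum.

Yes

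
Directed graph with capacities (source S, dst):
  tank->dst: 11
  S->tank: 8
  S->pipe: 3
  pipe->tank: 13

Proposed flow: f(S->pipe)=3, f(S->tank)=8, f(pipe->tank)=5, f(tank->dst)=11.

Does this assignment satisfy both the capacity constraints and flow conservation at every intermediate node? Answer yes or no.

No

Conservation fails at pipe: inflow 3 ≠ outflow 5.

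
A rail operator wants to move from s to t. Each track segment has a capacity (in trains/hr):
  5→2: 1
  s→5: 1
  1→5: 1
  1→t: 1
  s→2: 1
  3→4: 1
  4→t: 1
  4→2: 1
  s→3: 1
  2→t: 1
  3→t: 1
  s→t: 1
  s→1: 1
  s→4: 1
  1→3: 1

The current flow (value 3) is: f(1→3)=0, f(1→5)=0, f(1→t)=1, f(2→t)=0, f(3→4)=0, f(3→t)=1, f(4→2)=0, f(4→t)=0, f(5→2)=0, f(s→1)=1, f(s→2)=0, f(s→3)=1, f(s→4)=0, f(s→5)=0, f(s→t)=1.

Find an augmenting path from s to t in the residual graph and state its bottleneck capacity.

Residual along s→4→t: s→4: 1, 4→t: 1.
Bottleneck = min = 1.

s→4→t, bottleneck 1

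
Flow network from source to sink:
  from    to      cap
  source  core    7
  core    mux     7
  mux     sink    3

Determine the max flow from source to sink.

3

Augment source→core→mux→sink: bottleneck 3. Total 3.
No augmenting path remains in the residual graph.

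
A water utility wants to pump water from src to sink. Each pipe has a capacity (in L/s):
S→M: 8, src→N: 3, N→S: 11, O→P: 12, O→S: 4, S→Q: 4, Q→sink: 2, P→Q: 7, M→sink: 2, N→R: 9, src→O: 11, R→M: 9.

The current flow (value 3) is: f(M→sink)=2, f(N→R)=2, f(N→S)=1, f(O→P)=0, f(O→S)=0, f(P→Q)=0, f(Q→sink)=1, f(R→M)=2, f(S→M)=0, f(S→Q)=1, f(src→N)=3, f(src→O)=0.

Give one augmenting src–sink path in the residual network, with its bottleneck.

src→O→S→Q→sink, bottleneck 1

Residual along src→O→S→Q→sink: src→O: 11, O→S: 4, S→Q: 3, Q→sink: 1.
Bottleneck = min = 1.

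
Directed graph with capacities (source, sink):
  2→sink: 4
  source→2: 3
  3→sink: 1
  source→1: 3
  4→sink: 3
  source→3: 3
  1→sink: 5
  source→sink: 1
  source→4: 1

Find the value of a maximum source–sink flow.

Augment source→sink: bottleneck 1. Total 1.
Augment source→2→sink: bottleneck 3. Total 4.
Augment source→3→sink: bottleneck 1. Total 5.
Augment source→1→sink: bottleneck 3. Total 8.
Augment source→4→sink: bottleneck 1. Total 9.
No augmenting path remains in the residual graph.

9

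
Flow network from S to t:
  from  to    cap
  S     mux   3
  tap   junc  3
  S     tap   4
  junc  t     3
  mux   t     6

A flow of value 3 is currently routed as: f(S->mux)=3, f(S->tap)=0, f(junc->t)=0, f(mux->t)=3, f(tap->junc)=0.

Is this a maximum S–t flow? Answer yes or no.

Residual path S->tap->junc->t has bottleneck 3 > 0.
Pushing 3 along it raises the flow to 6, so the given flow is not maximum.

No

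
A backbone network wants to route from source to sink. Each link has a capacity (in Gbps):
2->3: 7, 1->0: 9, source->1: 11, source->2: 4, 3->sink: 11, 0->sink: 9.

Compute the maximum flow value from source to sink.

Augment source->2->3->sink: bottleneck 4. Total 4.
Augment source->1->0->sink: bottleneck 9. Total 13.
No augmenting path remains in the residual graph.

13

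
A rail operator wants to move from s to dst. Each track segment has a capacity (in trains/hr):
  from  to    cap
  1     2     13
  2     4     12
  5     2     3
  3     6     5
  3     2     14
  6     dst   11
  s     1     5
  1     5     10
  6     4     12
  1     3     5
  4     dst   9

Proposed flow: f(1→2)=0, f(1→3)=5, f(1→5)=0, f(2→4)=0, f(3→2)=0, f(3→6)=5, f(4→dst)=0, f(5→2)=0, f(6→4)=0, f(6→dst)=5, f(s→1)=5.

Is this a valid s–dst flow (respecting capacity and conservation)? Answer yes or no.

Yes

Every edge has 0 ≤ f(e) ≤ cap(e).
At each intermediate node, inflow equals outflow.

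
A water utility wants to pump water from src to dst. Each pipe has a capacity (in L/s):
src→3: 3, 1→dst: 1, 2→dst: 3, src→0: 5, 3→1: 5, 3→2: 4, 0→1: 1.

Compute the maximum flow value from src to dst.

4

Augment src→0→1→dst: bottleneck 1. Total 1.
Augment src→3→2→dst: bottleneck 3. Total 4.
No augmenting path remains in the residual graph.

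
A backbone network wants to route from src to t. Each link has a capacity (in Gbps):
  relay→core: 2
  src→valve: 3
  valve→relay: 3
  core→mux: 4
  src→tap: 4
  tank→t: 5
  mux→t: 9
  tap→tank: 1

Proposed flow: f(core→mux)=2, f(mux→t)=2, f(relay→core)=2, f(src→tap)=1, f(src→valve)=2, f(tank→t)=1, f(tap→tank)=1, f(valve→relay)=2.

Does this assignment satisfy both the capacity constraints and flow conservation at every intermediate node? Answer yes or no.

Yes

Every edge has 0 ≤ f(e) ≤ cap(e).
At each intermediate node, inflow equals outflow.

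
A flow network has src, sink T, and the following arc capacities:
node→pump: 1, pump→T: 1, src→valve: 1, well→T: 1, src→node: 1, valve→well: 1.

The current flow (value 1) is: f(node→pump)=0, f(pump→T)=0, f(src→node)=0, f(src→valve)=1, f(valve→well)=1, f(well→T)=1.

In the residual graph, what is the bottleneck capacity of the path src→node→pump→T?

Residual capacities along the path: src→node: 1, node→pump: 1, pump→T: 1.
Minimum is 1.

1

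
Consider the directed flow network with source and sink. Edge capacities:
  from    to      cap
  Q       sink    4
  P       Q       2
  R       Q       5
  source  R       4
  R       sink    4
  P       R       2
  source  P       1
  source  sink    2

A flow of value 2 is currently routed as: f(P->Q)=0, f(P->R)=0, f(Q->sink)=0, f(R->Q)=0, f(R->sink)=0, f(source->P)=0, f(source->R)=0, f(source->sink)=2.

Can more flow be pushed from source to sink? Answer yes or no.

Residual path source->R->sink has bottleneck 4 > 0.
Pushing 4 along it raises the flow to 6, so the given flow is not maximum.

Yes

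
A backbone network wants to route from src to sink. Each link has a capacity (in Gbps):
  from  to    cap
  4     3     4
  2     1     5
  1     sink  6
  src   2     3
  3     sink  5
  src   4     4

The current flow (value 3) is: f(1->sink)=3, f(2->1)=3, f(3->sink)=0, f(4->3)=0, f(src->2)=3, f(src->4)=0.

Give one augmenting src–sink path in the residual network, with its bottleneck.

Residual along src->4->3->sink: src->4: 4, 4->3: 4, 3->sink: 5.
Bottleneck = min = 4.

src->4->3->sink, bottleneck 4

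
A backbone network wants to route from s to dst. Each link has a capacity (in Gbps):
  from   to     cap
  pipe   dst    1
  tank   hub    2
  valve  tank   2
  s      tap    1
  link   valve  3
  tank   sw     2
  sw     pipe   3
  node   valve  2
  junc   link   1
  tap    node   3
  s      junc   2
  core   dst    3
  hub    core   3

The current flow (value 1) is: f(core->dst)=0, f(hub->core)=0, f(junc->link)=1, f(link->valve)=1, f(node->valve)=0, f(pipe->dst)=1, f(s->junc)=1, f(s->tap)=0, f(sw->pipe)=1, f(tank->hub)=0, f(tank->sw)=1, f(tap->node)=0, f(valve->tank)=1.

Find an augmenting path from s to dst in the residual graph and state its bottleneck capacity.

Residual along s->tap->node->valve->tank->hub->core->dst: s->tap: 1, tap->node: 3, node->valve: 2, valve->tank: 1, tank->hub: 2, hub->core: 3, core->dst: 3.
Bottleneck = min = 1.

s->tap->node->valve->tank->hub->core->dst, bottleneck 1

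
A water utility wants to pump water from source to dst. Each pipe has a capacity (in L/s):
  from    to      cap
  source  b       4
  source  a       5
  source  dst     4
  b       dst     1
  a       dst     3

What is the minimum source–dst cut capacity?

8

Max flow = 8 (via 3 augmenting paths).
In the residual at optimum, the set reachable from source is {a, b, source}.
Cut edges: source→dst (cap 4), b→dst (cap 1), a→dst (cap 3). Sum = 8.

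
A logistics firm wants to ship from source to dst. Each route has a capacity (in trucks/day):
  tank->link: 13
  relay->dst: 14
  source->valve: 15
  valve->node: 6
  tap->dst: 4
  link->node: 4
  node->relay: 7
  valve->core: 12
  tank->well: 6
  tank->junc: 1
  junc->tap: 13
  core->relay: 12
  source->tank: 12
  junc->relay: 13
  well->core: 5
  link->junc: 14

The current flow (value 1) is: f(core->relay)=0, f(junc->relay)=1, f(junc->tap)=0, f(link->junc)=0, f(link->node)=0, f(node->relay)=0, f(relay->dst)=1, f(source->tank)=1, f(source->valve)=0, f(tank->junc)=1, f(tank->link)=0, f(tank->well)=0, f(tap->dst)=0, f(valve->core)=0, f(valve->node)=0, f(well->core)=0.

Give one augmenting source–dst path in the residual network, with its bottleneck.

Residual along source->valve->node->relay->dst: source->valve: 15, valve->node: 6, node->relay: 7, relay->dst: 13.
Bottleneck = min = 6.

source->valve->node->relay->dst, bottleneck 6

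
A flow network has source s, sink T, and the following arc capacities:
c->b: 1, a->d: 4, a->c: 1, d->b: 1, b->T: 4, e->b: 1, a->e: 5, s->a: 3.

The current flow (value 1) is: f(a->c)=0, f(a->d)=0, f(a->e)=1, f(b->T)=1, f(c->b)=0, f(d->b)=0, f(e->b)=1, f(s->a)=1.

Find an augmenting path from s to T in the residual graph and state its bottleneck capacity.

s->a->c->b->T, bottleneck 1

Residual along s->a->c->b->T: s->a: 2, a->c: 1, c->b: 1, b->T: 3.
Bottleneck = min = 1.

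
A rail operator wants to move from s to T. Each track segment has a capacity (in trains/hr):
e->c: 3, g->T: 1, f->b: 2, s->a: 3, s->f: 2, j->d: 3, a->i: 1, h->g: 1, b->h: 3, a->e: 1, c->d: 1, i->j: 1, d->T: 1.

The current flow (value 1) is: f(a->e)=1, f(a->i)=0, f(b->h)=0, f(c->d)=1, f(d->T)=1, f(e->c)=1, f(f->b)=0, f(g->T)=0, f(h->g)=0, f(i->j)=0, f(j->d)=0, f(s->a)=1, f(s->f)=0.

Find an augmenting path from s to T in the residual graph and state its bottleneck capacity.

Residual along s->f->b->h->g->T: s->f: 2, f->b: 2, b->h: 3, h->g: 1, g->T: 1.
Bottleneck = min = 1.

s->f->b->h->g->T, bottleneck 1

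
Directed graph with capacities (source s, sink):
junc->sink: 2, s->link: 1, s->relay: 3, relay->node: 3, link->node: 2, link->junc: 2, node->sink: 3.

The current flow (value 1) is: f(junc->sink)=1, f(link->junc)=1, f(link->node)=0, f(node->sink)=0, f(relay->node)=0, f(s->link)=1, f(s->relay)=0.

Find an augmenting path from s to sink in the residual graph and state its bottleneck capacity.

Residual along s->relay->node->sink: s->relay: 3, relay->node: 3, node->sink: 3.
Bottleneck = min = 3.

s->relay->node->sink, bottleneck 3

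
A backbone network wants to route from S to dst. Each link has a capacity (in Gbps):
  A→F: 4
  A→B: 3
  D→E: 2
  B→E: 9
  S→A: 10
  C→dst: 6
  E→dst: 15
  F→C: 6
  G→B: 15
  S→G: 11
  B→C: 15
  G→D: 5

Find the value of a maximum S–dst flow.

17

Augment S→G→D→E→dst: bottleneck 2. Total 2.
Augment S→G→B→E→dst: bottleneck 9. Total 11.
Augment S→A→B→C→dst: bottleneck 3. Total 14.
Augment S→A→F→C→dst: bottleneck 3. Total 17.
No augmenting path remains in the residual graph.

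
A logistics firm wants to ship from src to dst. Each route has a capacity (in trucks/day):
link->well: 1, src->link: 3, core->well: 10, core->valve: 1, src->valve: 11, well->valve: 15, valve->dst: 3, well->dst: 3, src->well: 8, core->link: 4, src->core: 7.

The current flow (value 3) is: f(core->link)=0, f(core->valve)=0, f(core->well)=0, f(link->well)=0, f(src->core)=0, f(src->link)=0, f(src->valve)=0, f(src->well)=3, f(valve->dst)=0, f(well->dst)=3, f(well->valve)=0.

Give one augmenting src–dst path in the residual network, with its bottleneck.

src->valve->dst, bottleneck 3

Residual along src->valve->dst: src->valve: 11, valve->dst: 3.
Bottleneck = min = 3.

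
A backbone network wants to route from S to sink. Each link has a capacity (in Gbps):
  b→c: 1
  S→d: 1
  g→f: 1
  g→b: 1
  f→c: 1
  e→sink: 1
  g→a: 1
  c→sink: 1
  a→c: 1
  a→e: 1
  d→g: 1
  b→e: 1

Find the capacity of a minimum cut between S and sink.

1

Max flow = 1 (via 1 augmenting path).
In the residual at optimum, the set reachable from S is {S}.
Cut edges: S→d (cap 1). Sum = 1.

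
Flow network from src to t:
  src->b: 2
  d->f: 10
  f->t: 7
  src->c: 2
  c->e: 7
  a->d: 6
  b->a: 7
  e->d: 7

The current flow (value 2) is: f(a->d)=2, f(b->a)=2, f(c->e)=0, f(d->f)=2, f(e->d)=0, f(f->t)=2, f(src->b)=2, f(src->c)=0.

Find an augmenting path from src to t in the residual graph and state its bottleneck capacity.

Residual along src->c->e->d->f->t: src->c: 2, c->e: 7, e->d: 7, d->f: 8, f->t: 5.
Bottleneck = min = 2.

src->c->e->d->f->t, bottleneck 2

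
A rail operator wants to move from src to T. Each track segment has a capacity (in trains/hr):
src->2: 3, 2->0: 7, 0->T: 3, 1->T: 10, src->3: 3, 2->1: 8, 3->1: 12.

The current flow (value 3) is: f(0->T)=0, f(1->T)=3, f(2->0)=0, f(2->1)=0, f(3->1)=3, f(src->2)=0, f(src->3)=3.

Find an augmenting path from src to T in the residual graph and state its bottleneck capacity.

Residual along src->2->1->T: src->2: 3, 2->1: 8, 1->T: 7.
Bottleneck = min = 3.

src->2->1->T, bottleneck 3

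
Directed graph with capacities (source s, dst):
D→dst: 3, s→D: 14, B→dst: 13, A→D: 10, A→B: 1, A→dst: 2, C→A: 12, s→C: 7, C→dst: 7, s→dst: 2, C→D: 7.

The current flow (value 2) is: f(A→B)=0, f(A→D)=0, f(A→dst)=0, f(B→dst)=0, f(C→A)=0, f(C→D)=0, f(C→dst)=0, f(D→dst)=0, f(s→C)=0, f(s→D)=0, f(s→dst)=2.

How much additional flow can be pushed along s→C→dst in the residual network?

Residual capacities along the path: s→C: 7, C→dst: 7.
Minimum is 7.

7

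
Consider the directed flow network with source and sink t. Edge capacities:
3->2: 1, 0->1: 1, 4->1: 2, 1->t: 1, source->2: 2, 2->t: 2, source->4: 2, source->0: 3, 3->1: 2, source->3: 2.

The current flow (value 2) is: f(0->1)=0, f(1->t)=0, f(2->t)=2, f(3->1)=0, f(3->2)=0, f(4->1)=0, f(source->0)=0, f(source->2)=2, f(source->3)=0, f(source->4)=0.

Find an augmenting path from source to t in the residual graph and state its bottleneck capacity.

source->0->1->t, bottleneck 1

Residual along source->0->1->t: source->0: 3, 0->1: 1, 1->t: 1.
Bottleneck = min = 1.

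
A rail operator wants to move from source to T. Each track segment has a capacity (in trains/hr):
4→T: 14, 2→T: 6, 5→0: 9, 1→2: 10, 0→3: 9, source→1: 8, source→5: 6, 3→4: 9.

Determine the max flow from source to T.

12

Augment source→1→2→T: bottleneck 6. Total 6.
Augment source→5→0→3→4→T: bottleneck 6. Total 12.
No augmenting path remains in the residual graph.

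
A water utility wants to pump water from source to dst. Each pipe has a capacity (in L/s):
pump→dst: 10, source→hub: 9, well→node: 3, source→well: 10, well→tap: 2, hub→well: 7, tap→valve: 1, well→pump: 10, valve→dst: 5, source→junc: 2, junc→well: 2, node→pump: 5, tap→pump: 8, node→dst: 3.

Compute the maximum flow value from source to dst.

14

Augment source→well→node→dst: bottleneck 3. Total 3.
Augment source→well→pump→dst: bottleneck 7. Total 10.
Augment source→junc→well→pump→dst: bottleneck 2. Total 12.
Augment source→hub→well→pump→dst: bottleneck 1. Total 13.
Augment source→hub→well→tap→valve→dst: bottleneck 1. Total 14.
No augmenting path remains in the residual graph.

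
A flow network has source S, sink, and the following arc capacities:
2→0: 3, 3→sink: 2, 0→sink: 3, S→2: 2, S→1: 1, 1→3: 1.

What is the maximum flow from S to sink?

3

Augment S→1→3→sink: bottleneck 1. Total 1.
Augment S→2→0→sink: bottleneck 2. Total 3.
No augmenting path remains in the residual graph.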